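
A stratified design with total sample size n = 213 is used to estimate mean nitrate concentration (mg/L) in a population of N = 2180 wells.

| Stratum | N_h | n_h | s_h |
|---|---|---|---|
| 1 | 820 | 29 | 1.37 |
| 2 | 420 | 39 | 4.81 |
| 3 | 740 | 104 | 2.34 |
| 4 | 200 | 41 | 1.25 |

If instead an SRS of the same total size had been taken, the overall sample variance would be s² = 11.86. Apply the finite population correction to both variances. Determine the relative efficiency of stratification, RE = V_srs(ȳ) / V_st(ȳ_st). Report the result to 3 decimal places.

RE ≈ 1.466

V̂(ȳ_st) = Σ W_h² (1 − n_h/N_h) s_h²/n_h, with W_h = N_h/N and N = 2180:
  stratum 1: (820/2180)²·(1 − 29/820)·1.37²/29 = 0.00883325
  stratum 2: (420/2180)²·(1 − 39/420)·4.81²/39 = 0.019975
  stratum 3: (740/2180)²·(1 − 104/740)·2.34²/104 = 0.00521404
  stratum 4: (200/2180)²·(1 − 41/200)·1.25²/41 = 0.000255006
V_st = 0.0342773
V_srs = (1 − 213/2180)·11.86/213 = 0.0502404
Relative efficiency = V_srs / V_st = 0.0502404/0.0342773 = 1.4657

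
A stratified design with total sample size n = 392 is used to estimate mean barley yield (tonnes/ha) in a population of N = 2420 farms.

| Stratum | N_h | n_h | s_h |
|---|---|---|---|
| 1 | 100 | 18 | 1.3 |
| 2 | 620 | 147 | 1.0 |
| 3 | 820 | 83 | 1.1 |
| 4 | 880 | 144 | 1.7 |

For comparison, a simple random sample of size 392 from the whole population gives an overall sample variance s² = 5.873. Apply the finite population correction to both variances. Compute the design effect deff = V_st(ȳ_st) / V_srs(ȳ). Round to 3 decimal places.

deff ≈ 0.334

V̂(ȳ_st) = Σ W_h² (1 − n_h/N_h) s_h²/n_h, with W_h = N_h/N and N = 2420:
  stratum 1: (100/2420)²·(1 − 18/100)·1.3²/18 = 0.000131461
  stratum 2: (620/2420)²·(1 − 147/620)·1.0²/147 = 0.000340647
  stratum 3: (820/2420)²·(1 − 83/820)·1.1²/83 = 0.00150438
  stratum 4: (880/2420)²·(1 − 144/880)·1.7²/144 = 0.00221955
V_st = 0.00419604
V_srs = (1 − 392/2420)·5.873/392 = 0.0125553
deff = V_st / V_srs = 0.00419604/0.0125553 = 0.3342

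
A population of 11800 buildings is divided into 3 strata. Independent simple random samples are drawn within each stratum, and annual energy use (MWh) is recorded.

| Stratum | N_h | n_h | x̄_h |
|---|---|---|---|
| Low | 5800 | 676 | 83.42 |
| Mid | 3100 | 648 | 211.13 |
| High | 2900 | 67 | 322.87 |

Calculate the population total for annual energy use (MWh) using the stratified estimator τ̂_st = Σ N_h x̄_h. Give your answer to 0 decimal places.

τ̂_st = Σ N_h x̄_h = 5800·83.42 + 3100·211.13 + 2900·322.87 = 2074662

τ̂_st ≈ 2074662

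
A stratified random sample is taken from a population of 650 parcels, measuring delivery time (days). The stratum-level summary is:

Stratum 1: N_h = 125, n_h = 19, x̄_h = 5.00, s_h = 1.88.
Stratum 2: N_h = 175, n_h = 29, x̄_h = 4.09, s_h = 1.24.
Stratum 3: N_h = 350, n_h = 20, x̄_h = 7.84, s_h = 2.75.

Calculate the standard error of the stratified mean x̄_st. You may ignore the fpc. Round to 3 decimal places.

V̂(x̄_st) = Σ W_h² s_h²/n_h, with W_h = N_h/N and N = 650:
  stratum 1: (125/650)²·1.88²/19 = 0.00687948
  stratum 2: (175/650)²·1.24²/29 = 0.00384322
  stratum 3: (350/650)²·2.75²/20 = 0.109634
V̂(x̄_st) = 0.120357
SE(x̄_st) = √0.120357 = 0.346924

SE(x̄_st) ≈ 0.347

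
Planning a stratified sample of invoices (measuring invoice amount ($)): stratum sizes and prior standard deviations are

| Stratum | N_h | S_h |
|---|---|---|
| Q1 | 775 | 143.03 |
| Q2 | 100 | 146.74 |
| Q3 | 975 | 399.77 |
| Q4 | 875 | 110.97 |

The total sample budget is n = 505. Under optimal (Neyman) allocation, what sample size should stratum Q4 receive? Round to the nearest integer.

Neyman allocation: n_h = n · N_h S_h / Σ N_i S_i, with n = 505.
  stratum Q1: N_h·S_h = 775·143.03 = 110848.25
  stratum Q2: N_h·S_h = 100·146.74 = 14674.00
  stratum Q3: N_h·S_h = 975·399.77 = 389775.75
  stratum Q4: N_h·S_h = 875·110.97 = 97098.75
Σ N_h S_h = 612396.75
n for stratum Q4 = 505·97098.75/612396.75 = 80.070 → 80

80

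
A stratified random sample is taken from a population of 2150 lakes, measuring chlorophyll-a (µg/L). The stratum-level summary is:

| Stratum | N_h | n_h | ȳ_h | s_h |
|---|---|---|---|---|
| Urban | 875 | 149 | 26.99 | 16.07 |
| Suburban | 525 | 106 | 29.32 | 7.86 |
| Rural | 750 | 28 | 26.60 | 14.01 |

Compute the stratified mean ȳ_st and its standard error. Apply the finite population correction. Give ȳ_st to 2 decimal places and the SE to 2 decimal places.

ȳ_st ≈ 27.42, SE ≈ 1.04

ȳ_st = Σ W_h ȳ_h = (875·26.99 + 525·29.32 + 750·26.60)/2150 = 27.42291
V̂(ȳ_st) = Σ W_h² (1 − n_h/N_h) s_h²/n_h, with W_h = N_h/N and N = 2150:
  stratum Urban: (875/2150)²·(1 − 149/875)·16.07²/149 = 0.238184
  stratum Suburban: (525/2150)²·(1 − 106/525)·7.86²/106 = 0.0277355
  stratum Rural: (750/2150)²·(1 − 28/750)·14.01²/28 = 0.821183
V̂(ȳ_st) = 1.0871
SE(ȳ_st) = √1.0871 = 1.04264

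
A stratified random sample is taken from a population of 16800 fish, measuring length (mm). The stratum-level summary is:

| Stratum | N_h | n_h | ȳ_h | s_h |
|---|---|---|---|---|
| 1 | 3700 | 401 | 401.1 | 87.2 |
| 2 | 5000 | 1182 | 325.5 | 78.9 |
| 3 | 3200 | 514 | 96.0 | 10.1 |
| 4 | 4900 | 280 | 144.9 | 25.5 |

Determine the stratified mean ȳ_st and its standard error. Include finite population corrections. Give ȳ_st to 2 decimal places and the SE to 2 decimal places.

ȳ_st ≈ 245.76, SE ≈ 1.17

ȳ_st = Σ W_h ȳ_h = (3700·401.1 + 5000·325.5 + 3200·96.0 + 4900·144.9)/16800 = 245.76071
V̂(ȳ_st) = Σ W_h² (1 − n_h/N_h) s_h²/n_h, with W_h = N_h/N and N = 16800:
  stratum 1: (3700/16800)²·(1 − 401/3700)·87.2²/401 = 0.820076
  stratum 2: (5000/16800)²·(1 − 1182/5000)·78.9²/1182 = 0.356225
  stratum 3: (3200/16800)²·(1 − 514/3200)·10.1²/514 = 0.0060439
  stratum 4: (4900/16800)²·(1 − 280/4900)·25.5²/280 = 0.18627
V̂(ȳ_st) = 1.36861
SE(ȳ_st) = √1.36861 = 1.16988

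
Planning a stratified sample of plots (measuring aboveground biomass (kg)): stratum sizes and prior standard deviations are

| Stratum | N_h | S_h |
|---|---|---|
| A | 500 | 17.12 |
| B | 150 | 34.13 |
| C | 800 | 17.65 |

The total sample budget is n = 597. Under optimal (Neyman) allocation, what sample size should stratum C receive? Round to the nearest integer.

303

Neyman allocation: n_h = n · N_h S_h / Σ N_i S_i, with n = 597.
  stratum A: N_h·S_h = 500·17.12 = 8560.00
  stratum B: N_h·S_h = 150·34.13 = 5119.50
  stratum C: N_h·S_h = 800·17.65 = 14120.00
Σ N_h S_h = 27799.50
n for stratum C = 597·14120.00/27799.50 = 303.230 → 303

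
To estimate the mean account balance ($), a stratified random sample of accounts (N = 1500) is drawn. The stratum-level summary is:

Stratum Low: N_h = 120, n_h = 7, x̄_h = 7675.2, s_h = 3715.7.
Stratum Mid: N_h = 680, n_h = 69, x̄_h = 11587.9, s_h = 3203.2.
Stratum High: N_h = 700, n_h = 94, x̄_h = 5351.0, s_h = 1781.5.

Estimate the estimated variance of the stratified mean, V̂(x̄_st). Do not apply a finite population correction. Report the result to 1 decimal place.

V̂(x̄_st) = Σ W_h² s_h²/n_h, with W_h = N_h/N and N = 1500:
  stratum Low: (120/1500)²·3715.7²/7 = 12623
  stratum Mid: (680/1500)²·3203.2²/69 = 30560.1
  stratum High: (700/1500)²·1781.5²/94 = 7352.88
V̂(x̄_st) = 50536

V̂(x̄_st) ≈ 50536.0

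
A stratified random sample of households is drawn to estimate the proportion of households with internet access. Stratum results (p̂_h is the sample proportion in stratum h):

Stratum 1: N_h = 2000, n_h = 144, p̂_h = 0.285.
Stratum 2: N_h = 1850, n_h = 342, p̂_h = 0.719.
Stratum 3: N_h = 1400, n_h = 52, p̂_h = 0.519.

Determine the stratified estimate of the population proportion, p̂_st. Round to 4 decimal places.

p̂_st ≈ 0.5003

N = 5250; stratum weights W_h = N_h/N.
p̂_st = Σ W_h p̂_h = (2000·0.285 + 1850·0.719 + 1400·0.519)/5250 = 0.50033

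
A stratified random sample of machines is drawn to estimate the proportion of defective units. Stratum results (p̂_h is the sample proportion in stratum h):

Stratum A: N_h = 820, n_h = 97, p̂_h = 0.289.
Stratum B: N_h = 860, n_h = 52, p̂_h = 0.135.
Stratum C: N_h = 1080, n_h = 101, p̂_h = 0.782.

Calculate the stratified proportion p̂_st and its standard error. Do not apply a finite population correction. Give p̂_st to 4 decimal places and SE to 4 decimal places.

p̂_st ≈ 0.4339, SE ≈ 0.0259

N = 2760; stratum weights W_h = N_h/N.
p̂_st = Σ W_h p̂_h = (820·0.289 + 860·0.135 + 1080·0.782)/2760 = 0.43393
V̂(p̂_st) = Σ W_h² p̂_h(1−p̂_h)/(n_h−1):
  stratum A: (820/2760)²·0.289·0.711/96 = 0.000188932
  stratum B: (860/2760)²·0.135·0.865/51 = 0.00022231
  stratum C: (1080/2760)²·0.782·0.218/100 = 0.000261031
V̂(p̂_st) = 0.000672273; SE = √V̂ = 0.0259282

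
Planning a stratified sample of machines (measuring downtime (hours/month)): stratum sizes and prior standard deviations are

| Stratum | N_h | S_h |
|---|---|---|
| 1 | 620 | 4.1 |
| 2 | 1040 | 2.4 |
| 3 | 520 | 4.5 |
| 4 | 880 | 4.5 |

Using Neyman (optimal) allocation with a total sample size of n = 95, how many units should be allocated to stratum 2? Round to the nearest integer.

Neyman allocation: n_h = n · N_h S_h / Σ N_i S_i, with n = 95.
  stratum 1: N_h·S_h = 620·4.1 = 2542.00
  stratum 2: N_h·S_h = 1040·2.4 = 2496.00
  stratum 3: N_h·S_h = 520·4.5 = 2340.00
  stratum 4: N_h·S_h = 880·4.5 = 3960.00
Σ N_h S_h = 11338.00
n for stratum 2 = 95·2496.00/11338.00 = 20.914 → 21

21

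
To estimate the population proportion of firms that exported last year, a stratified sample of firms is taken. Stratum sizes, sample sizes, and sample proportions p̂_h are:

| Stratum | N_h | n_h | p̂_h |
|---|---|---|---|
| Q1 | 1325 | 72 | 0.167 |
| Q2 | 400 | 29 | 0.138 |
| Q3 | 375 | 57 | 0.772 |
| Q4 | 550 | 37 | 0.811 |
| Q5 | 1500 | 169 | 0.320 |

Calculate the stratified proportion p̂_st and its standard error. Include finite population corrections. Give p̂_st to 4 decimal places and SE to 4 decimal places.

N = 4150; stratum weights W_h = N_h/N.
p̂_st = Σ W_h p̂_h = (1325·0.167 + 400·0.138 + 375·0.772 + 550·0.811 + 1500·0.320)/4150 = 0.35952
V̂(p̂_st) = Σ W_h² (1 − n_h/N_h) p̂_h(1−p̂_h)/(n_h−1):
  stratum Q1: (1325/4150)²·(1 − 72/1325)·0.167·0.833/71 = 0.000188875
  stratum Q2: (400/4150)²·(1 − 29/400)·0.138·0.862/28 = 3.66072e-05
  stratum Q3: (375/4150)²·(1 − 57/375)·0.772·0.228/56 = 2.17634e-05
  stratum Q4: (550/4150)²·(1 − 37/550)·0.811·0.189/36 = 6.97532e-05
  stratum Q5: (1500/4150)²·(1 − 169/1500)·0.320·0.680/168 = 0.000150149
V̂(p̂_st) = 0.000467148; SE = √V̂ = 0.0216136

p̂_st ≈ 0.3595, SE ≈ 0.0216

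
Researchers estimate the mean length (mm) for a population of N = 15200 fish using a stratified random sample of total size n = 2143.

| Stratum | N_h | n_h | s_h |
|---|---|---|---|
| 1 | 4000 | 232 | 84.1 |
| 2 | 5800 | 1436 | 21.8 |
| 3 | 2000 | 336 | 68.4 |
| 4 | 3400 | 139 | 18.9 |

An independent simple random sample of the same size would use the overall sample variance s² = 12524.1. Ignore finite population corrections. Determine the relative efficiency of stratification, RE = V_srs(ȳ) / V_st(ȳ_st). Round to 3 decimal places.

RE ≈ 2.311

V̂(ȳ_st) = Σ W_h² s_h²/n_h, with W_h = N_h/N and N = 15200:
  stratum 1: (4000/15200)²·84.1²/232 = 2.11124
  stratum 2: (5800/15200)²·21.8²/1436 = 0.0481867
  stratum 3: (2000/15200)²·68.4²/336 = 0.241071
  stratum 4: (3400/15200)²·18.9²/139 = 0.128582
V_st = 2.52908
V_srs = s²/n = 12524.1/2143 = 5.84419
Relative efficiency = V_srs / V_st = 5.84419/2.52908 = 2.3108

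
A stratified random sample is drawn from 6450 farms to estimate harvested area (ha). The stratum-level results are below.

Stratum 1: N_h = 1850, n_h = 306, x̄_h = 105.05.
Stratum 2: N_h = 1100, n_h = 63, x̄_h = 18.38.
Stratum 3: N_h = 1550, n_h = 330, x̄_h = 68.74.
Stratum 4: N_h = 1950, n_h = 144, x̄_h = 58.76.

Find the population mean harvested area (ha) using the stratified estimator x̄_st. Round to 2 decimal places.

N = Σ N_h = 6450. Stratum weights W_h = N_h/N.
x̄_st = (1850·105.05 + 1100·18.38 + 1550·68.74 + 1950·58.76) / 6450 = 67.5488

x̄_st ≈ 67.55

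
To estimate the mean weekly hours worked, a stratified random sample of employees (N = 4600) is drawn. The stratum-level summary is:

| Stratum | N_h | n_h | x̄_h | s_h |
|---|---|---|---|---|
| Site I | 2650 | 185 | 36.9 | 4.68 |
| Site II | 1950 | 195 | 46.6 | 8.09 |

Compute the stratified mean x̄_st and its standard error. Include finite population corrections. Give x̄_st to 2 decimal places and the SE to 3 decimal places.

x̄_st = Σ W_h x̄_h = (2650·36.9 + 1950·46.6)/4600 = 41.01196
V̂(x̄_st) = Σ W_h² (1 − n_h/N_h) s_h²/n_h, with W_h = N_h/N and N = 4600:
  stratum Site I: (2650/4600)²·(1 − 185/2650)·4.68²/185 = 0.0365483
  stratum Site II: (1950/4600)²·(1 − 195/1950)·8.09²/195 = 0.0542823
V̂(x̄_st) = 0.0908306
SE(x̄_st) = √0.0908306 = 0.301381

x̄_st ≈ 41.01, SE ≈ 0.301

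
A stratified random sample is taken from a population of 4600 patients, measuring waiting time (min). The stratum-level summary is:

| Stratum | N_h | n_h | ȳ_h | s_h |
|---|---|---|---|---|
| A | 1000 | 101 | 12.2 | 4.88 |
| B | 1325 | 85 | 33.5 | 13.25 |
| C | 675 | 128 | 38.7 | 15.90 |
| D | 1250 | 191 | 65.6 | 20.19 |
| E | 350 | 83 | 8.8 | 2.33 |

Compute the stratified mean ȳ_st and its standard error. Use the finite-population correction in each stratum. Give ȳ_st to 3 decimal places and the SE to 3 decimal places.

ȳ_st ≈ 36.476, SE ≈ 0.582

ȳ_st = Σ W_h ȳ_h = (1000·12.2 + 1325·33.5 + 675·38.7 + 1250·65.6 + 350·8.8)/4600 = 36.47609
V̂(ȳ_st) = Σ W_h² (1 − n_h/N_h) s_h²/n_h, with W_h = N_h/N and N = 4600:
  stratum A: (1000/4600)²·(1 − 101/1000)·4.88²/101 = 0.0100176
  stratum B: (1325/4600)²·(1 − 85/1325)·13.25²/85 = 0.160374
  stratum C: (675/4600)²·(1 − 128/675)·15.90²/128 = 0.0344635
  stratum D: (1250/4600)²·(1 − 191/1250)·20.19²/191 = 0.133515
  stratum E: (350/4600)²·(1 − 83/350)·2.33²/83 = 0.000288867
V̂(ȳ_st) = 0.338659
SE(ȳ_st) = √0.338659 = 0.581944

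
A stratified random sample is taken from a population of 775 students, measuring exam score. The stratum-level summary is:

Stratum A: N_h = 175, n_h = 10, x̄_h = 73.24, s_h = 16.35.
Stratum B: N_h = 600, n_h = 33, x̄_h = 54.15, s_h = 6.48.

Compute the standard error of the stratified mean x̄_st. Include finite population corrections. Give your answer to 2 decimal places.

V̂(x̄_st) = Σ W_h² (1 − n_h/N_h) s_h²/n_h, with W_h = N_h/N and N = 775:
  stratum A: (175/775)²·(1 − 10/175)·16.35²/10 = 1.28515
  stratum B: (600/775)²·(1 − 33/600)·6.48²/33 = 0.720721
V̂(x̄_st) = 2.00587
SE(x̄_st) = √2.00587 = 1.41629

SE(x̄_st) ≈ 1.42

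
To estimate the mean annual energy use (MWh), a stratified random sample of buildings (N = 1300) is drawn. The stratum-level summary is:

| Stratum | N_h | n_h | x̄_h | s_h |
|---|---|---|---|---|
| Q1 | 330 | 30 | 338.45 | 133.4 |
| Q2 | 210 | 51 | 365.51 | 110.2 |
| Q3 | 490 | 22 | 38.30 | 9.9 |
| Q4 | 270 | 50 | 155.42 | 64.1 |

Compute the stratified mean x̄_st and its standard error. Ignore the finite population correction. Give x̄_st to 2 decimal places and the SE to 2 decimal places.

x̄_st ≈ 191.67, SE ≈ 6.97

x̄_st = Σ W_h x̄_h = (330·338.45 + 210·365.51 + 490·38.30 + 270·155.42)/1300 = 191.67385
V̂(x̄_st) = Σ W_h² s_h²/n_h, with W_h = N_h/N and N = 1300:
  stratum Q1: (330/1300)²·133.4²/30 = 38.2236
  stratum Q2: (210/1300)²·110.2²/51 = 6.21362
  stratum Q3: (490/1300)²·9.9²/22 = 0.632926
  stratum Q4: (270/1300)²·64.1²/50 = 3.54476
V̂(x̄_st) = 48.6149
SE(x̄_st) = √48.6149 = 6.97244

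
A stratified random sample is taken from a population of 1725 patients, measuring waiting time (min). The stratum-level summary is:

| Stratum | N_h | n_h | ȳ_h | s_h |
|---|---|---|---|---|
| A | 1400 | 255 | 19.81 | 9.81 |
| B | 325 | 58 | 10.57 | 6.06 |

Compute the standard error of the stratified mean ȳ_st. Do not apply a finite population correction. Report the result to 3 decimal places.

SE(ȳ_st) ≈ 0.521

V̂(ȳ_st) = Σ W_h² s_h²/n_h, with W_h = N_h/N and N = 1725:
  stratum A: (1400/1725)²·9.81²/255 = 0.248585
  stratum B: (325/1725)²·6.06²/58 = 0.0224753
V̂(ȳ_st) = 0.271061
SE(ȳ_st) = √0.271061 = 0.520635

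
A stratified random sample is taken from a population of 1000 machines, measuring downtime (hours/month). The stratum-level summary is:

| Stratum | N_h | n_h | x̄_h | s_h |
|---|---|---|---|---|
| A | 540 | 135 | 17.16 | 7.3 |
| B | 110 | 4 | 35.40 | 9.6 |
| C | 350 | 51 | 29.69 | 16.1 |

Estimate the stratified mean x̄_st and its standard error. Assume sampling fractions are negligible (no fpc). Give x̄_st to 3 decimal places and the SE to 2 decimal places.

x̄_st ≈ 23.552, SE ≈ 1.01

x̄_st = Σ W_h x̄_h = (540·17.16 + 110·35.40 + 350·29.69)/1000 = 23.55190
V̂(x̄_st) = Σ W_h² s_h²/n_h, with W_h = N_h/N and N = 1000:
  stratum A: (540/1000)²·7.3²/135 = 0.115106
  stratum B: (110/1000)²·9.6²/4 = 0.278784
  stratum C: (350/1000)²·16.1²/51 = 0.622612
V̂(x̄_st) = 1.0165
SE(x̄_st) = √1.0165 = 1.00822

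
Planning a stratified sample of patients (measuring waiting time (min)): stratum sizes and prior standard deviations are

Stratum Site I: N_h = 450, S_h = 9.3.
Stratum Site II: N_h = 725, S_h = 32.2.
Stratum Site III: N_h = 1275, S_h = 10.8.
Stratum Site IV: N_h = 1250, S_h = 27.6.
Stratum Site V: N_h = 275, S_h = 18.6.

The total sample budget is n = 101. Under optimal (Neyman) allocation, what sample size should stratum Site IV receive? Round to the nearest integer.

Neyman allocation: n_h = n · N_h S_h / Σ N_i S_i, with n = 101.
  stratum Site I: N_h·S_h = 450·9.3 = 4185.00
  stratum Site II: N_h·S_h = 725·32.2 = 23345.00
  stratum Site III: N_h·S_h = 1275·10.8 = 13770.00
  stratum Site IV: N_h·S_h = 1250·27.6 = 34500.00
  stratum Site V: N_h·S_h = 275·18.6 = 5115.00
Σ N_h S_h = 80915.00
n for stratum Site IV = 101·34500.00/80915.00 = 43.064 → 43

43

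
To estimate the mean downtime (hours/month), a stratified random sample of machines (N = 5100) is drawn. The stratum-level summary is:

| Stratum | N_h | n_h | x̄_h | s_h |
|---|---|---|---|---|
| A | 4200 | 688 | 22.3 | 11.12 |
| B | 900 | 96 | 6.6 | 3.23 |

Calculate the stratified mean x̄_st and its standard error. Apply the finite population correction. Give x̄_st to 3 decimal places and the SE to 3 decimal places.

x̄_st = Σ W_h x̄_h = (4200·22.3 + 900·6.6)/5100 = 19.52941
V̂(x̄_st) = Σ W_h² (1 − n_h/N_h) s_h²/n_h, with W_h = N_h/N and N = 5100:
  stratum A: (4200/5100)²·(1 − 688/4200)·11.12²/688 = 0.101926
  stratum B: (900/5100)²·(1 − 96/900)·3.23²/96 = 0.00302338
V̂(x̄_st) = 0.104949
SE(x̄_st) = √0.104949 = 0.323959

x̄_st ≈ 19.529, SE ≈ 0.324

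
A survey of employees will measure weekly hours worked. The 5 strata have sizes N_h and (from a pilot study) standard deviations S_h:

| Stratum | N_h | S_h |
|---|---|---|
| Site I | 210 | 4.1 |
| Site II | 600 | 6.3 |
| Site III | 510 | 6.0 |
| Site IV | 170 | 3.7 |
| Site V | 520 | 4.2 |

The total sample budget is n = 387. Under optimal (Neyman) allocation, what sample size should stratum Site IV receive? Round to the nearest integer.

Neyman allocation: n_h = n · N_h S_h / Σ N_i S_i, with n = 387.
  stratum Site I: N_h·S_h = 210·4.1 = 861.00
  stratum Site II: N_h·S_h = 600·6.3 = 3780.00
  stratum Site III: N_h·S_h = 510·6.0 = 3060.00
  stratum Site IV: N_h·S_h = 170·3.7 = 629.00
  stratum Site V: N_h·S_h = 520·4.2 = 2184.00
Σ N_h S_h = 10514.00
n for stratum Site IV = 387·629.00/10514.00 = 23.152 → 23

23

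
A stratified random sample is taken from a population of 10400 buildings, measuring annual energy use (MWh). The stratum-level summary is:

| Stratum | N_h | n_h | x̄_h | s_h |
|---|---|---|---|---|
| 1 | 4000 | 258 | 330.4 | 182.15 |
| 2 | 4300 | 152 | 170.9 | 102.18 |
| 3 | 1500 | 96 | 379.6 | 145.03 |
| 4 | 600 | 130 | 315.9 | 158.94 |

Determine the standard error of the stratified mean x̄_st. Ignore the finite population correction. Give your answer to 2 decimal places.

SE(x̄_st) ≈ 6.00

V̂(x̄_st) = Σ W_h² s_h²/n_h, with W_h = N_h/N and N = 10400:
  stratum 1: (4000/10400)²·182.15²/258 = 19.0236
  stratum 2: (4300/10400)²·102.18²/152 = 11.7424
  stratum 3: (1500/10400)²·145.03²/96 = 4.55785
  stratum 4: (600/10400)²·158.94²/130 = 0.646783
V̂(x̄_st) = 35.9706
SE(x̄_st) = √35.9706 = 5.99755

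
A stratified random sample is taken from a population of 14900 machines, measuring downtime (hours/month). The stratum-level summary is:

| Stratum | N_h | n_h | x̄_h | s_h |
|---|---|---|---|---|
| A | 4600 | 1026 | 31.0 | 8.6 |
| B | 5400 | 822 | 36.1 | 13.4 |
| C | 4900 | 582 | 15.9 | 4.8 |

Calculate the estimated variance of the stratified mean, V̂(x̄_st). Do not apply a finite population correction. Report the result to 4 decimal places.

V̂(x̄_st) = Σ W_h² s_h²/n_h, with W_h = N_h/N and N = 14900:
  stratum A: (4600/14900)²·8.6²/1026 = 0.00687057
  stratum B: (5400/14900)²·13.4²/822 = 0.0286915
  stratum C: (4900/14900)²·4.8²/582 = 0.00428133
V̂(x̄_st) = 0.0398434

V̂(x̄_st) ≈ 0.0398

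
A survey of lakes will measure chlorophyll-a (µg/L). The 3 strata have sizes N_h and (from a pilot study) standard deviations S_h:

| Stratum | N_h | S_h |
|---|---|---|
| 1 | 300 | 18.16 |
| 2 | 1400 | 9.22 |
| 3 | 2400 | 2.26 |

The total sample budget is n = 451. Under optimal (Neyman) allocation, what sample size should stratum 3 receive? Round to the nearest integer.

Neyman allocation: n_h = n · N_h S_h / Σ N_i S_i, with n = 451.
  stratum 1: N_h·S_h = 300·18.16 = 5448.00
  stratum 2: N_h·S_h = 1400·9.22 = 12908.00
  stratum 3: N_h·S_h = 2400·2.26 = 5424.00
Σ N_h S_h = 23780.00
n for stratum 3 = 451·5424.00/23780.00 = 102.869 → 103

103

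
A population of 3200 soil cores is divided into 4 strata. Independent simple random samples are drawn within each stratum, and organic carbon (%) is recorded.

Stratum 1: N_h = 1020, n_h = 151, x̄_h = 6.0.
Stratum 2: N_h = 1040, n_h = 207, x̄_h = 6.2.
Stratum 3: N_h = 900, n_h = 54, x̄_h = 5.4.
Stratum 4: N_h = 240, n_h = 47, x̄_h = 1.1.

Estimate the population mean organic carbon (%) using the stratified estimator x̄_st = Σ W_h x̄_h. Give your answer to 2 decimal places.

x̄_st ≈ 5.53

N = Σ N_h = 3200. Stratum weights W_h = N_h/N.
x̄_st = (1020·6.0 + 1040·6.2 + 900·5.4 + 240·1.1) / 3200 = 5.5287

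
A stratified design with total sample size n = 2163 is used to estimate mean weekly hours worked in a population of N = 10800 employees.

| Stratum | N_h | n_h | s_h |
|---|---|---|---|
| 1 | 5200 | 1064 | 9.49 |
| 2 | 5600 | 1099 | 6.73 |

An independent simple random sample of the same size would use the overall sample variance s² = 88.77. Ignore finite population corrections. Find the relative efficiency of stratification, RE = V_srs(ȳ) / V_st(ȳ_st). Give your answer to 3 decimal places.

V̂(ȳ_st) = Σ W_h² s_h²/n_h, with W_h = N_h/N and N = 10800:
  stratum 1: (5200/10800)²·9.49²/1064 = 0.0196223
  stratum 2: (5600/10800)²·6.73²/1099 = 0.0110805
V_st = 0.0307028
V_srs = s²/n = 88.77/2163 = 0.0410402
Relative efficiency = V_srs / V_st = 0.0410402/0.0307028 = 1.3367

RE ≈ 1.337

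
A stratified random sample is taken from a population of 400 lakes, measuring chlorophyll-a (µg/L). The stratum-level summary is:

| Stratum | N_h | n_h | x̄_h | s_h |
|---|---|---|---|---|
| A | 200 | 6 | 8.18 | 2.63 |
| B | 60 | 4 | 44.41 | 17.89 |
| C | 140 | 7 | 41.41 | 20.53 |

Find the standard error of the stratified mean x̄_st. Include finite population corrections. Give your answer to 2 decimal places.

SE(x̄_st) ≈ 2.99

V̂(x̄_st) = Σ W_h² (1 − n_h/N_h) s_h²/n_h, with W_h = N_h/N and N = 400:
  stratum A: (200/400)²·(1 − 6/200)·2.63²/6 = 0.279558
  stratum B: (60/400)²·(1 − 4/60)·17.89²/4 = 1.68027
  stratum C: (140/400)²·(1 − 7/140)·20.53²/7 = 7.00712
V̂(x̄_st) = 8.96695
SE(x̄_st) = √8.96695 = 2.99449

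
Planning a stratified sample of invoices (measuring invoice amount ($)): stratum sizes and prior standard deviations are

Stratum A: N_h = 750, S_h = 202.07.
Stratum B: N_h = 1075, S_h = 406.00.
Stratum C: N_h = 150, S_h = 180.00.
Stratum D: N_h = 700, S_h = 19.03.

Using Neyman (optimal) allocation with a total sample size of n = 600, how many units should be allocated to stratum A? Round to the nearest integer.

Neyman allocation: n_h = n · N_h S_h / Σ N_i S_i, with n = 600.
  stratum A: N_h·S_h = 750·202.07 = 151552.50
  stratum B: N_h·S_h = 1075·406.00 = 436450.00
  stratum C: N_h·S_h = 150·180.00 = 27000.00
  stratum D: N_h·S_h = 700·19.03 = 13321.00
Σ N_h S_h = 628323.50
n for stratum A = 600·151552.50/628323.50 = 144.721 → 145

145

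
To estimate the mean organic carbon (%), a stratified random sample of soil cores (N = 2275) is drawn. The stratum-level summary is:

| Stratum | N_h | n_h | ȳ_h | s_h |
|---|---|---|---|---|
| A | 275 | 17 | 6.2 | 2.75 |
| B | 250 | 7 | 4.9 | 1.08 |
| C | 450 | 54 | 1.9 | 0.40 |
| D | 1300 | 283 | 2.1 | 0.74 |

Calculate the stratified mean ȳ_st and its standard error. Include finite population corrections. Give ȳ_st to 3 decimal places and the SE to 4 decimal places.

ȳ_st = Σ W_h ȳ_h = (275·6.2 + 250·4.9 + 450·1.9 + 1300·2.1)/2275 = 2.86374
V̂(ȳ_st) = Σ W_h² (1 − n_h/N_h) s_h²/n_h, with W_h = N_h/N and N = 2275:
  stratum A: (275/2275)²·(1 − 17/275)·2.75²/17 = 0.00609826
  stratum B: (250/2275)²·(1 − 7/250)·1.08²/7 = 0.00195584
  stratum C: (450/2275)²·(1 − 54/450)·0.40²/54 = 0.000102017
  stratum D: (1300/2275)²·(1 − 283/1300)·0.74²/283 = 0.000494286
V̂(ȳ_st) = 0.0086504
SE(ȳ_st) = √0.0086504 = 0.0930075

ȳ_st ≈ 2.864, SE ≈ 0.0930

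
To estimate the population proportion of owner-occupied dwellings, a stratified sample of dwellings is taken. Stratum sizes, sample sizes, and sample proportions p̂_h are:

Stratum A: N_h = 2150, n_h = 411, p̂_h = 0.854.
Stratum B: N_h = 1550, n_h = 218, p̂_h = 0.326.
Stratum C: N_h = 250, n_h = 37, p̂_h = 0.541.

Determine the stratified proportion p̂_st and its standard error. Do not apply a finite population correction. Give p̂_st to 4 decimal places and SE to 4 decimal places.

p̂_st ≈ 0.6270, SE ≈ 0.0165

N = 3950; stratum weights W_h = N_h/N.
p̂_st = Σ W_h p̂_h = (2150·0.854 + 1550·0.326 + 250·0.541)/3950 = 0.62700
V̂(p̂_st) = Σ W_h² p̂_h(1−p̂_h)/(n_h−1):
  stratum A: (2150/3950)²·0.854·0.146/410 = 9.00968e-05
  stratum B: (1550/3950)²·0.326·0.674/217 = 0.000155915
  stratum C: (250/3950)²·0.541·0.459/36 = 2.76308e-05
V̂(p̂_st) = 0.000273642; SE = √V̂ = 0.0165421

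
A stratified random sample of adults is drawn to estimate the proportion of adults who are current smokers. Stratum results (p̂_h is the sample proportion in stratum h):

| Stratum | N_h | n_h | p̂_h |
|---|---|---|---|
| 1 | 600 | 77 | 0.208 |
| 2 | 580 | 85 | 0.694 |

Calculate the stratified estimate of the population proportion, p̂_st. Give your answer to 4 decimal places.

N = 1180; stratum weights W_h = N_h/N.
p̂_st = Σ W_h p̂_h = (600·0.208 + 580·0.694)/1180 = 0.44688

p̂_st ≈ 0.4469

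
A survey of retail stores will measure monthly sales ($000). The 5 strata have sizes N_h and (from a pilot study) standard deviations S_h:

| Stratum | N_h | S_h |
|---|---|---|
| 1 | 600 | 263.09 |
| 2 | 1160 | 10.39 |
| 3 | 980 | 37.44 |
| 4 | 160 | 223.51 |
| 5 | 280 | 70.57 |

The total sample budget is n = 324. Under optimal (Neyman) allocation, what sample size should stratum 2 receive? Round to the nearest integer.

Neyman allocation: n_h = n · N_h S_h / Σ N_i S_i, with n = 324.
  stratum 1: N_h·S_h = 600·263.09 = 157854.00
  stratum 2: N_h·S_h = 1160·10.39 = 12052.40
  stratum 3: N_h·S_h = 980·37.44 = 36691.20
  stratum 4: N_h·S_h = 160·223.51 = 35761.60
  stratum 5: N_h·S_h = 280·70.57 = 19759.60
Σ N_h S_h = 262118.80
n for stratum 2 = 324·12052.40/262118.80 = 14.898 → 15

15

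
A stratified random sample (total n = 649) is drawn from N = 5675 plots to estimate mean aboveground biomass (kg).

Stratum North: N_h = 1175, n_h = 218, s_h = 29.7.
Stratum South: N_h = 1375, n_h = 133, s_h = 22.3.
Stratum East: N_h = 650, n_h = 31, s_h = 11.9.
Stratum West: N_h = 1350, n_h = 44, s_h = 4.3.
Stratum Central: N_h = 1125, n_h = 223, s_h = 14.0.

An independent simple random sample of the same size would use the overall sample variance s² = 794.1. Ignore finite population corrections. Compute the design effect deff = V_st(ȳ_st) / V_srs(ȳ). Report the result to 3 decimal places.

V̂(ȳ_st) = Σ W_h² s_h²/n_h, with W_h = N_h/N and N = 5675:
  stratum North: (1175/5675)²·29.7²/218 = 0.17346
  stratum South: (1375/5675)²·22.3²/133 = 0.219499
  stratum East: (650/5675)²·11.9²/31 = 0.0599276
  stratum West: (1350/5675)²·4.3²/44 = 0.0237804
  stratum Central: (1125/5675)²·14.0²/223 = 0.0345402
V_st = 0.511207
V_srs = s²/n = 794.1/649 = 1.22357
deff = V_st / V_srs = 0.511207/1.22357 = 0.4178

deff ≈ 0.418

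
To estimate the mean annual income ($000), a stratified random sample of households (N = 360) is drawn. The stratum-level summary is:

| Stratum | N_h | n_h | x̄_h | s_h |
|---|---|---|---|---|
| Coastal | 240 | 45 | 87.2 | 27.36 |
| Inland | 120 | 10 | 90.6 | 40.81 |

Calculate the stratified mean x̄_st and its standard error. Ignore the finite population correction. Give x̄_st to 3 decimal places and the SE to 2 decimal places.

x̄_st = Σ W_h x̄_h = (240·87.2 + 120·90.6)/360 = 88.33333
V̂(x̄_st) = Σ W_h² s_h²/n_h, with W_h = N_h/N and N = 360:
  stratum Coastal: (240/360)²·27.36²/45 = 7.39328
  stratum Inland: (120/360)²·40.81²/10 = 18.5051
V̂(x̄_st) = 25.8983
SE(x̄_st) = √25.8983 = 5.08904

x̄_st ≈ 88.333, SE ≈ 5.09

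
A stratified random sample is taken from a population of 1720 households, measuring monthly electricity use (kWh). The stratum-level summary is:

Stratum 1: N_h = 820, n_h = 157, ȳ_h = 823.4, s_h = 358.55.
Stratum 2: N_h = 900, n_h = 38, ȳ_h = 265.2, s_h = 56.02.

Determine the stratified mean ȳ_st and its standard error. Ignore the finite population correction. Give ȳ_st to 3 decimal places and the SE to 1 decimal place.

ȳ_st = Σ W_h ȳ_h = (820·823.4 + 900·265.2)/1720 = 531.31860
V̂(ȳ_st) = Σ W_h² s_h²/n_h, with W_h = N_h/N and N = 1720:
  stratum 1: (820/1720)²·358.55²/157 = 186.11
  stratum 2: (900/1720)²·56.02²/38 = 22.6116
V̂(ȳ_st) = 208.722
SE(ȳ_st) = √208.722 = 14.4472

ȳ_st ≈ 531.319, SE ≈ 14.4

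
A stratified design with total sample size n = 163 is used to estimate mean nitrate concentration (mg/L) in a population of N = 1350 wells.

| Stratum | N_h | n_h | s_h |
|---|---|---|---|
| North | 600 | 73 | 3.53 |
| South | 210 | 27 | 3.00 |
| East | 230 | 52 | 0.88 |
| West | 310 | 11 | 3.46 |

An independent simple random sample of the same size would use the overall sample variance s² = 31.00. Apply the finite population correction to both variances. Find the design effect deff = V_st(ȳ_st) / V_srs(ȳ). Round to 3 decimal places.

V̂(ȳ_st) = Σ W_h² (1 − n_h/N_h) s_h²/n_h, with W_h = N_h/N and N = 1350:
  stratum North: (600/1350)²·(1 − 73/600)·3.53²/73 = 0.0296156
  stratum South: (210/1350)²·(1 − 27/210)·3.00²/27 = 0.00702881
  stratum East: (230/1350)²·(1 − 52/230)·0.88²/52 = 0.000334536
  stratum West: (310/1350)²·(1 − 11/310)·3.46²/11 = 0.0553509
V_st = 0.0923299
V_srs = (1 − 163/1350)·31.00/163 = 0.167221
deff = V_st / V_srs = 0.0923299/0.167221 = 0.5521

deff ≈ 0.552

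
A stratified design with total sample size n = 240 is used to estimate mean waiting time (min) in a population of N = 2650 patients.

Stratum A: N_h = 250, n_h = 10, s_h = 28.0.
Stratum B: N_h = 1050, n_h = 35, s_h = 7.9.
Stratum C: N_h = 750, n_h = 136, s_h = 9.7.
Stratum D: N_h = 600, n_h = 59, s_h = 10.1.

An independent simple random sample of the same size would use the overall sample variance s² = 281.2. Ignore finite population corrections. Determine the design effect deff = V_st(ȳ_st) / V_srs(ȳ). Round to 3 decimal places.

V̂(ȳ_st) = Σ W_h² s_h²/n_h, with W_h = N_h/N and N = 2650:
  stratum A: (250/2650)²·28.0²/10 = 0.697757
  stratum B: (1050/2650)²·7.9²/35 = 0.279945
  stratum C: (750/2650)²·9.7²/136 = 0.055416
  stratum D: (600/2650)²·10.1²/59 = 0.0886342
V_st = 1.12175
V_srs = s²/n = 281.2/240 = 1.17167
deff = V_st / V_srs = 1.12175/1.17167 = 0.9574

deff ≈ 0.957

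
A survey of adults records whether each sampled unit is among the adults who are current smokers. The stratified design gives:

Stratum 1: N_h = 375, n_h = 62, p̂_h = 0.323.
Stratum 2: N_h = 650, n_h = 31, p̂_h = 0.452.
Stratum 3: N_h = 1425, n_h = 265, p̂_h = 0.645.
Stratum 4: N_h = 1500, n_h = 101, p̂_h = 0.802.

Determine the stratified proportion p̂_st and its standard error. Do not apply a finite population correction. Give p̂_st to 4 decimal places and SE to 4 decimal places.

p̂_st ≈ 0.6423, SE ≈ 0.0244

N = 3950; stratum weights W_h = N_h/N.
p̂_st = Σ W_h p̂_h = (375·0.323 + 650·0.452 + 1425·0.645 + 1500·0.802)/3950 = 0.64229
V̂(p̂_st) = Σ W_h² p̂_h(1−p̂_h)/(n_h−1):
  stratum 1: (375/3950)²·0.323·0.677/61 = 3.23095e-05
  stratum 2: (650/3950)²·0.452·0.548/30 = 0.000223579
  stratum 3: (1425/3950)²·0.645·0.355/264 = 0.000112881
  stratum 4: (1500/3950)²·0.802·0.198/100 = 0.000228996
V̂(p̂_st) = 0.000597765; SE = √V̂ = 0.0244492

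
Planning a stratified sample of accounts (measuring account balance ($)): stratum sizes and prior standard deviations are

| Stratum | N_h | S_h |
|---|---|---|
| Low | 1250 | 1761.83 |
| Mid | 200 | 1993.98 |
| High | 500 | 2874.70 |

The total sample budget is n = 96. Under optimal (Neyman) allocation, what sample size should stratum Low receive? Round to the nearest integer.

52

Neyman allocation: n_h = n · N_h S_h / Σ N_i S_i, with n = 96.
  stratum Low: N_h·S_h = 1250·1761.83 = 2202287.50
  stratum Mid: N_h·S_h = 200·1993.98 = 398796.00
  stratum High: N_h·S_h = 500·2874.70 = 1437350.00
Σ N_h S_h = 4038433.50
n for stratum Low = 96·2202287.50/4038433.50 = 52.352 → 52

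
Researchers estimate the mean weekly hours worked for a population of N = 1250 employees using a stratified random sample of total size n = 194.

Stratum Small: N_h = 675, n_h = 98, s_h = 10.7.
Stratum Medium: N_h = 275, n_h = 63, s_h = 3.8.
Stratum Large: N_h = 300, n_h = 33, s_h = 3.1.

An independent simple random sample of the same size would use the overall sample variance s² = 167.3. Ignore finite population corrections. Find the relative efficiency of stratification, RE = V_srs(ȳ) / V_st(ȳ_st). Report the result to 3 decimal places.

V̂(ȳ_st) = Σ W_h² s_h²/n_h, with W_h = N_h/N and N = 1250:
  stratum Small: (675/1250)²·10.7²/98 = 0.340666
  stratum Medium: (275/1250)²·3.8²/63 = 0.0110936
  stratum Large: (300/1250)²·3.1²/33 = 0.0167738
V_st = 0.368534
V_srs = s²/n = 167.3/194 = 0.862371
Relative efficiency = V_srs / V_st = 0.862371/0.368534 = 2.3400

RE ≈ 2.340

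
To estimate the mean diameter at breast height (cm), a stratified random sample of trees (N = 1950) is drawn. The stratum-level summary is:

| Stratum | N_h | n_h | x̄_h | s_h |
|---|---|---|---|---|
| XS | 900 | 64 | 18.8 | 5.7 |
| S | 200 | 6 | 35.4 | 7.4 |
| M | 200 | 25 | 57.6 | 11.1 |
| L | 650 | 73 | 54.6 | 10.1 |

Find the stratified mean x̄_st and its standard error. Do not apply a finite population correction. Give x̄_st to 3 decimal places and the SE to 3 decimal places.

x̄_st ≈ 36.415, SE ≈ 0.641

x̄_st = Σ W_h x̄_h = (900·18.8 + 200·35.4 + 200·57.6 + 650·54.6)/1950 = 36.41538
V̂(x̄_st) = Σ W_h² s_h²/n_h, with W_h = N_h/N and N = 1950:
  stratum XS: (900/1950)²·5.7²/64 = 0.10814
  stratum S: (200/1950)²·7.4²/6 = 0.096007
  stratum M: (200/1950)²·11.1²/25 = 0.0518438
  stratum L: (650/1950)²·10.1²/73 = 0.155266
V̂(x̄_st) = 0.411257
SE(x̄_st) = √0.411257 = 0.641293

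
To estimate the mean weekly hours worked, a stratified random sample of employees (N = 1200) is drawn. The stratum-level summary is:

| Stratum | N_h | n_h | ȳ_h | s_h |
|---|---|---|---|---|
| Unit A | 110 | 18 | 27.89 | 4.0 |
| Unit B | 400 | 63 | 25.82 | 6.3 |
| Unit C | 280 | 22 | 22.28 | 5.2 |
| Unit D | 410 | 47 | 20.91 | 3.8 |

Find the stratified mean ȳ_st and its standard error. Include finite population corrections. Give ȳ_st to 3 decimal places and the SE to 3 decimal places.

ȳ_st ≈ 23.506, SE ≈ 0.398

ȳ_st = Σ W_h ȳ_h = (110·27.89 + 400·25.82 + 280·22.28 + 410·20.91)/1200 = 23.50617
V̂(ȳ_st) = Σ W_h² (1 − n_h/N_h) s_h²/n_h, with W_h = N_h/N and N = 1200:
  stratum Unit A: (110/1200)²·(1 − 18/110)·4.0²/18 = 0.00624691
  stratum Unit B: (400/1200)²·(1 − 63/400)·6.3²/63 = 0.058975
  stratum Unit C: (280/1200)²·(1 − 22/280)·5.2²/22 = 0.0616594
  stratum Unit D: (410/1200)²·(1 − 47/410)·3.8²/47 = 0.0317539
V̂(ȳ_st) = 0.158635
SE(ȳ_st) = √0.158635 = 0.39829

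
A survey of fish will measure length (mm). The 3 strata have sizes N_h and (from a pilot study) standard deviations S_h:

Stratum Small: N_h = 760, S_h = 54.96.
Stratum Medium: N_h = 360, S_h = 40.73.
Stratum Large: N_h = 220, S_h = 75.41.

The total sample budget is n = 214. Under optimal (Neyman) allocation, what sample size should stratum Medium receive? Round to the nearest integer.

43

Neyman allocation: n_h = n · N_h S_h / Σ N_i S_i, with n = 214.
  stratum Small: N_h·S_h = 760·54.96 = 41769.60
  stratum Medium: N_h·S_h = 360·40.73 = 14662.80
  stratum Large: N_h·S_h = 220·75.41 = 16590.20
Σ N_h S_h = 73022.60
n for stratum Medium = 214·14662.80/73022.60 = 42.971 → 43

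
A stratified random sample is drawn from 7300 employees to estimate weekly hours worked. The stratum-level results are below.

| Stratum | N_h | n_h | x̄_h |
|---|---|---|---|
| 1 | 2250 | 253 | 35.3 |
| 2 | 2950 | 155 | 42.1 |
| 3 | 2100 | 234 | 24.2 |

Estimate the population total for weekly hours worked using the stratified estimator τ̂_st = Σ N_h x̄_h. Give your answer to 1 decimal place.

τ̂_st ≈ 254440.0

τ̂_st = Σ N_h x̄_h = 2250·35.3 + 2950·42.1 + 2100·24.2 = 254440.0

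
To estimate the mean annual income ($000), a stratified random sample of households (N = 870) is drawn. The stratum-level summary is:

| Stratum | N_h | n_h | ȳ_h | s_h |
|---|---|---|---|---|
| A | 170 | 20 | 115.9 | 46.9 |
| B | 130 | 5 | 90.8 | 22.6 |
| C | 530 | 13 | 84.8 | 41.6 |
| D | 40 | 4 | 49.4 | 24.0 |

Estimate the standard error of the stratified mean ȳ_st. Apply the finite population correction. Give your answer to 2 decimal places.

SE(ȳ_st) ≈ 7.37

V̂(ȳ_st) = Σ W_h² (1 − n_h/N_h) s_h²/n_h, with W_h = N_h/N and N = 870:
  stratum A: (170/870)²·(1 − 20/170)·46.9²/20 = 3.70525
  stratum B: (130/870)²·(1 − 5/130)·22.6²/5 = 2.19312
  stratum C: (530/870)²·(1 − 13/530)·41.6²/13 = 48.1916
  stratum D: (40/870)²·(1 − 4/40)·24.0²/4 = 0.27396
V̂(ȳ_st) = 54.3639
SE(ȳ_st) = √54.3639 = 7.37319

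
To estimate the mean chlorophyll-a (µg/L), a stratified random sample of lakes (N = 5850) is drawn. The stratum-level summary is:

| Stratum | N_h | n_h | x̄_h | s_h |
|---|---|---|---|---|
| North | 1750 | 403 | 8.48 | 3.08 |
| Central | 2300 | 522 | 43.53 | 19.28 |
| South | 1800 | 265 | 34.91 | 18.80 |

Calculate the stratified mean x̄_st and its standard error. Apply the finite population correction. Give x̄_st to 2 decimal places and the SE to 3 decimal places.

x̄_st ≈ 30.39, SE ≈ 0.441

x̄_st = Σ W_h x̄_h = (1750·8.48 + 2300·43.53 + 1800·34.91)/5850 = 30.39265
V̂(x̄_st) = Σ W_h² (1 − n_h/N_h) s_h²/n_h, with W_h = N_h/N and N = 5850:
  stratum North: (1750/5850)²·(1 − 403/1750)·3.08²/403 = 0.0016214
  stratum Central: (2300/5850)²·(1 − 522/2300)·19.28²/522 = 0.0850925
  stratum South: (1800/5850)²·(1 − 265/1800)·18.80²/265 = 0.107681
V̂(x̄_st) = 0.194395
SE(x̄_st) = √0.194395 = 0.440902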